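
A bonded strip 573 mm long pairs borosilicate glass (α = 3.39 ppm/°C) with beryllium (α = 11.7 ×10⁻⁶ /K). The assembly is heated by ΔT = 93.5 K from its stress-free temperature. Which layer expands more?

α(borosilicate glass) = 3.39×10⁻⁶/K vs α(beryllium) = 11.7×10⁻⁶/K.
Higher α expands more for the same ΔT: beryllium.

beryllium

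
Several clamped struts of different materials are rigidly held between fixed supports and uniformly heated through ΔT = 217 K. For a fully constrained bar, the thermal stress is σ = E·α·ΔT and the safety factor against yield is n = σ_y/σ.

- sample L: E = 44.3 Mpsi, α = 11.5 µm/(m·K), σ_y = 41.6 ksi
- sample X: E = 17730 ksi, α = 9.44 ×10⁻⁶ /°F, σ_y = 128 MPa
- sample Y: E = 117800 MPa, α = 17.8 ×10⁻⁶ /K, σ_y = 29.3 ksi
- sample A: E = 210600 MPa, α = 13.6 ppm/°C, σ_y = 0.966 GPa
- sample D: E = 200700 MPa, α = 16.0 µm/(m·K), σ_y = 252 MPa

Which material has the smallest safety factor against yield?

sample X

With everything in SI (GPa, ×10⁻⁶/K, MPa):
  sample L: E = 305.4, α = 11.5, σ_y = 286.8 → σ = 762 MPa, n = 0.376
  sample X: E = 122.2, α = 17.0, σ_y = 128.0 → σ = 451 MPa, n = 0.284
  sample Y: E = 117.8, α = 17.8, σ_y = 202.0 → σ = 455 MPa, n = 0.444
  sample A: E = 210.6, α = 13.6, σ_y = 966.0 → σ = 622 MPa, n = 1.55
  sample D: E = 200.7, α = 16.0, σ_y = 252.0 → σ = 697 MPa, n = 0.362
The minimum is sample X at n = 0.284.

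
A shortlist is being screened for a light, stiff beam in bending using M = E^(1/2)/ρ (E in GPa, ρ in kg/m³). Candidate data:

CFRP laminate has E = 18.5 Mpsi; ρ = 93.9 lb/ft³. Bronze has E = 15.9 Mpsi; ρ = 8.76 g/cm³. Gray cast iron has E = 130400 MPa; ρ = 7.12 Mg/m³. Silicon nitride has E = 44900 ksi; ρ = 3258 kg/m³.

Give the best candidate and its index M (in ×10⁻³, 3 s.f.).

CFRP laminate, M = 7.51×10⁻³

In SI units:
  CFRP laminate: E = 127.6 GPa, ρ = 1504 kg/m³
  bronze: E = 109.6 GPa, ρ = 8760 kg/m³
  gray cast iron: E = 130.4 GPa, ρ = 7120 kg/m³
  silicon nitride: E = 309.6 GPa, ρ = 3258 kg/m³
  CFRP laminate: M = 7.51×10⁻³
  silicon nitride: M = 5.40×10⁻³
  gray cast iron: M = 1.60×10⁻³
  bronze: M = 1.20×10⁻³
The maximum is for CFRP laminate.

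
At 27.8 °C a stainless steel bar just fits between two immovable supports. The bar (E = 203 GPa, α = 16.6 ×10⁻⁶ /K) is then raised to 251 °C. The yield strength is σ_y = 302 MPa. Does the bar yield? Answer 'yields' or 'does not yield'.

ΔT = 223.2 K. Constrained thermal stress σ = E·α·ΔT = 203.0×10³ MPa × 16.6×10⁻⁶ × 223.2 = 752 MPa (compressive).
Compare to σ_y = 302 MPa: σ ≥ σ_y, so it yields.

yields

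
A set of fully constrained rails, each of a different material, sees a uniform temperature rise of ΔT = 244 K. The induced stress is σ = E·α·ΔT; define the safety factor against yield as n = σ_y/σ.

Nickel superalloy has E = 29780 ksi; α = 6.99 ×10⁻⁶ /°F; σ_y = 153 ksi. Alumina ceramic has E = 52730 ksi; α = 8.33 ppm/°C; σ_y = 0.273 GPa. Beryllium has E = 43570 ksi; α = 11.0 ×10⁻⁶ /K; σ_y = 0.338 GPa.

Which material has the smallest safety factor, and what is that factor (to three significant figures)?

alumina ceramic, n = 0.369

Converting E to GPa, α to ×10⁻⁶/K, σ_y to MPa, then σ and n for each:
  nickel superalloy: E = 205.3, α = 12.6, σ_y = 1055 → σ = 630 MPa, n = 1.67
  alumina ceramic: E = 363.6, α = 8.33, σ_y = 273.0 → σ = 739 MPa, n = 0.369
  beryllium: E = 300.4, α = 11.0, σ_y = 338.0 → σ = 806 MPa, n = 0.419
The minimum is alumina ceramic at n = 0.369.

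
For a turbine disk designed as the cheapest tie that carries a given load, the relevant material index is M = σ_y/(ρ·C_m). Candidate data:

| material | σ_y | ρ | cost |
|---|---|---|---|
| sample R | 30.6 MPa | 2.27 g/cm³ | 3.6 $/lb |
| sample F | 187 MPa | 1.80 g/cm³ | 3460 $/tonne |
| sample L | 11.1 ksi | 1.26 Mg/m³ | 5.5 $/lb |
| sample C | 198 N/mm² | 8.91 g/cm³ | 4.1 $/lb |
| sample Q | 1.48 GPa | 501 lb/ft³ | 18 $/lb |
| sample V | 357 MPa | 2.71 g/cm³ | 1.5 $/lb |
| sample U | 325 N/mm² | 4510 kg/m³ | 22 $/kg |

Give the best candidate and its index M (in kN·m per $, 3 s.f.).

sample V, M = 39.8 kN·m per $

Putting every candidate on a common basis:
  sample R: σ_y = 30.60 MPa, ρ = 2270 kg/m³, cost = 7.937 $/kg
  sample F: σ_y = 187.0 MPa, ρ = 1800 kg/m³, cost = 3.460 $/kg
  sample L: σ_y = 76.53 MPa, ρ = 1260 kg/m³, cost = 12.13 $/kg
  sample C: σ_y = 198.0 MPa, ρ = 8910 kg/m³, cost = 9.039 $/kg
  sample Q: σ_y = 1480 MPa, ρ = 8025 kg/m³, cost = 39.68 $/kg
  sample V: σ_y = 357.0 MPa, ρ = 2710 kg/m³, cost = 3.307 $/kg
  sample U: σ_y = 325.0 MPa, ρ = 4510 kg/m³, cost = 22.00 $/kg
  sample V: M = 39.8 kN·m per $
  sample F: M = 30.0 kN·m per $
  sample L: M = 5.01 kN·m per $
  sample Q: M = 4.65 kN·m per $
  sample U: M = 3.28 kN·m per $
  sample C: M = 2.46 kN·m per $
  sample R: M = 1.70 kN·m per $
The maximum is for sample V.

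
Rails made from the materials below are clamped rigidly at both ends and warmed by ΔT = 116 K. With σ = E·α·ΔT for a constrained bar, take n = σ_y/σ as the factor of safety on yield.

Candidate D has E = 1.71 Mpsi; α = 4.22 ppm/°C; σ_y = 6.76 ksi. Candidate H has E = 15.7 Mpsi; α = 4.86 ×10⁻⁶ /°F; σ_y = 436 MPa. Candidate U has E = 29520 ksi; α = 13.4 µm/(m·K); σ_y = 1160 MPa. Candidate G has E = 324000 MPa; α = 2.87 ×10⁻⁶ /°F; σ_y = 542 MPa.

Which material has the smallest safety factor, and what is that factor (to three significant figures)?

candidate G, n = 2.79

Converting E to GPa, α to ×10⁻⁶/K, σ_y to MPa, then σ and n for each:
  candidate D: E = 11.79, α = 4.22, σ_y = 46.61 → σ = 5.77 MPa, n = 8.08
  candidate H: E = 108.2, α = 8.75, σ_y = 436.0 → σ = 110 MPa, n = 3.97
  candidate U: E = 203.5, α = 13.4, σ_y = 1160 → σ = 316 MPa, n = 3.67
  candidate G: E = 324.0, α = 5.17, σ_y = 542.0 → σ = 194 MPa, n = 2.79
Candidate G has the lowest safety factor, n = 2.79.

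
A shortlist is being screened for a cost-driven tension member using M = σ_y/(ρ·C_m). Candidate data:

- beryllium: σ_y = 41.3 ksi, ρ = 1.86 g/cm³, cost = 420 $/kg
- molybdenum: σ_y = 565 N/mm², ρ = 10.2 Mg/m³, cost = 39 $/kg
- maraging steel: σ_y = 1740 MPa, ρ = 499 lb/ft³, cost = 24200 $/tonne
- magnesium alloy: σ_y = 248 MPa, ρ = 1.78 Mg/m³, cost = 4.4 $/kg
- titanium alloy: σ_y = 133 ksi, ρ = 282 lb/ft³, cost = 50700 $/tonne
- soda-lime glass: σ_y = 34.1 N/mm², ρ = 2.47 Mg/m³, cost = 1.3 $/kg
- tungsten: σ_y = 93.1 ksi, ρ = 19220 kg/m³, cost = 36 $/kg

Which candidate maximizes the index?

magnesium alloy

Normalizing units and computing the index:
  beryllium: σ_y = 284.8 MPa, ρ = 1860 kg/m³, cost = 420.0 $/kg
  molybdenum: σ_y = 565.0 MPa, ρ = 10200 kg/m³, cost = 39.00 $/kg
  maraging steel: σ_y = 1740 MPa, ρ = 7993 kg/m³, cost = 24.20 $/kg
  magnesium alloy: σ_y = 248.0 MPa, ρ = 1780 kg/m³, cost = 4.400 $/kg
  titanium alloy: σ_y = 917.0 MPa, ρ = 4517 kg/m³, cost = 50.70 $/kg
  soda-lime glass: σ_y = 34.10 MPa, ρ = 2470 kg/m³, cost = 1.300 $/kg
  tungsten: σ_y = 641.9 MPa, ρ = 19220 kg/m³, cost = 36.00 $/kg
  magnesium alloy: M = 31.7 kN·m per $
  soda-lime glass: M = 10.6 kN·m per $
  maraging steel: M = 9.00 kN·m per $
  titanium alloy: M = 4.00 kN·m per $
  molybdenum: M = 1.42 kN·m per $
  tungsten: M = 0.928 kN·m per $
  beryllium: M = 0.365 kN·m per $
Highest index: magnesium alloy.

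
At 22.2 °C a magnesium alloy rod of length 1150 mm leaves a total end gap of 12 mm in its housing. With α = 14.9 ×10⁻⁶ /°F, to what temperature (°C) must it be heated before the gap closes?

α = 14.9×10⁻⁶/°F × 9/5 = 26.8×10⁻⁶/K.
α·L₀·ΔT = 12.0 mm ⇒ ΔT = 12.0 / (26.8×10⁻⁶ × 1150.0) = 389.1 K.
T = 22.2 + 389.1 = 411.3 °C.

411 °C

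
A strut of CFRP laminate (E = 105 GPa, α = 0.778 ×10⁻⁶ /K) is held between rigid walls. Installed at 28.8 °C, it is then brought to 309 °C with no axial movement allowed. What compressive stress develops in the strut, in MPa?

22.9 MPa

ΔT = 280.2 K. Constrained thermal stress σ = E·α·ΔT = 105.0×10³ MPa × 0.778×10⁻⁶ × 280.2 = 22.9 MPa (compressive).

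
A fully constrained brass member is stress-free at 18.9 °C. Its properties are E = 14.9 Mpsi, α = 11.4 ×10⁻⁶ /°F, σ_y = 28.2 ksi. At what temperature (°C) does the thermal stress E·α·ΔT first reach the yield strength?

111 °C

E = 14.9 Mpsi = 102.7 GPa.
α = 11.4×10⁻⁶/°F × 9/5 = 20.5×10⁻⁶/K.
σ_y = 28.2 ksi = 194.4 MPa.
E·α·ΔT = 194.4 MPa ⇒ ΔT = 194.4 / (102.7×10³ × 20.5×10⁻⁶) = 92.23 K.
T = 18.9 + 92.23 = 111.1 °C.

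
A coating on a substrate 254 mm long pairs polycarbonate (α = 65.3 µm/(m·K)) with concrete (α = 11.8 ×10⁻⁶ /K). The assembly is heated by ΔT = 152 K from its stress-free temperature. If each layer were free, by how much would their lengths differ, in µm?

Δα = |65.3 − 11.8|×10⁻⁶/K = 53.5×10⁻⁶/K.
ΔL_mismatch = Δα·L·ΔT = 53.5×10⁻⁶ × 254.0 mm × 152.0 K = 2070 µm.

2070 µm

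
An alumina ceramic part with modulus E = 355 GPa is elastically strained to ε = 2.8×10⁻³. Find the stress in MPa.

994 MPa

σ = E·ε = 355000 MPa × 2.8×10⁻³ = 994 MPa.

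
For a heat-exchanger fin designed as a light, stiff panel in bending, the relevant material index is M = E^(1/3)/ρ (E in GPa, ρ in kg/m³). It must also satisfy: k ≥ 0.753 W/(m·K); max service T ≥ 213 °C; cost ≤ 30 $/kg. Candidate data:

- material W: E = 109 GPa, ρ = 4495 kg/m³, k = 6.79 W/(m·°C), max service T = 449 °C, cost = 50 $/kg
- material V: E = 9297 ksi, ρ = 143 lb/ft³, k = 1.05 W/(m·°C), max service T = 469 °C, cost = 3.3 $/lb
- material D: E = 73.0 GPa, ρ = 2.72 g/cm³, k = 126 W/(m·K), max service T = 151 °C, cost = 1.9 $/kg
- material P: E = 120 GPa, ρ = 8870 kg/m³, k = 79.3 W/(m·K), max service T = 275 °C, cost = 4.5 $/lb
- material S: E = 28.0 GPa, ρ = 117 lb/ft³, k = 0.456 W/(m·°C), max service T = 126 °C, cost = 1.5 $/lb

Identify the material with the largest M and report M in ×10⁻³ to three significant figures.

Screen on constraints: k ≥ 0.753 W/(m·K); max service T ≥ 213 °C; cost ≤ 30 $/kg. Survivors: material V, material P.
In SI units:
  material V: E = 64.10 GPa, ρ = 2291 kg/m³
  material P: E = 120.0 GPa, ρ = 8870 kg/m³
  material V: M = 1.75×10⁻³
  material P: M = 0.556×10⁻³
Material V ranks first.

material V, M = 1.75×10⁻³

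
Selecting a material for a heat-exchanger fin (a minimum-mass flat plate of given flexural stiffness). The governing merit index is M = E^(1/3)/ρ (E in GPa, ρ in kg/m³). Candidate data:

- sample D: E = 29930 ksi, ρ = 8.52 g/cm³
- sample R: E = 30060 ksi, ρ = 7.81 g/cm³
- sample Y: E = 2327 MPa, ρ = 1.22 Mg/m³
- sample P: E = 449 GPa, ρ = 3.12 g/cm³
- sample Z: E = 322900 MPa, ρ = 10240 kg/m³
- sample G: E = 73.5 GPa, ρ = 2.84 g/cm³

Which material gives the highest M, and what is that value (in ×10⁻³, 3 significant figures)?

After converting to SI:
  sample D: E = 206.4 GPa, ρ = 8520 kg/m³
  sample R: E = 207.3 GPa, ρ = 7810 kg/m³
  sample Y: E = 2.327 GPa, ρ = 1220 kg/m³
  sample P: E = 449.0 GPa, ρ = 3120 kg/m³
  sample Z: E = 322.9 GPa, ρ = 10240 kg/m³
  sample G: E = 73.50 GPa, ρ = 2840 kg/m³
  sample P: M = 2.45×10⁻³
  sample G: M = 1.47×10⁻³
  sample Y: M = 1.09×10⁻³
  sample R: M = 0.758×10⁻³
  sample D: M = 0.694×10⁻³
  sample Z: M = 0.670×10⁻³
Sample P has the largest M.

sample P, M = 2.45×10⁻³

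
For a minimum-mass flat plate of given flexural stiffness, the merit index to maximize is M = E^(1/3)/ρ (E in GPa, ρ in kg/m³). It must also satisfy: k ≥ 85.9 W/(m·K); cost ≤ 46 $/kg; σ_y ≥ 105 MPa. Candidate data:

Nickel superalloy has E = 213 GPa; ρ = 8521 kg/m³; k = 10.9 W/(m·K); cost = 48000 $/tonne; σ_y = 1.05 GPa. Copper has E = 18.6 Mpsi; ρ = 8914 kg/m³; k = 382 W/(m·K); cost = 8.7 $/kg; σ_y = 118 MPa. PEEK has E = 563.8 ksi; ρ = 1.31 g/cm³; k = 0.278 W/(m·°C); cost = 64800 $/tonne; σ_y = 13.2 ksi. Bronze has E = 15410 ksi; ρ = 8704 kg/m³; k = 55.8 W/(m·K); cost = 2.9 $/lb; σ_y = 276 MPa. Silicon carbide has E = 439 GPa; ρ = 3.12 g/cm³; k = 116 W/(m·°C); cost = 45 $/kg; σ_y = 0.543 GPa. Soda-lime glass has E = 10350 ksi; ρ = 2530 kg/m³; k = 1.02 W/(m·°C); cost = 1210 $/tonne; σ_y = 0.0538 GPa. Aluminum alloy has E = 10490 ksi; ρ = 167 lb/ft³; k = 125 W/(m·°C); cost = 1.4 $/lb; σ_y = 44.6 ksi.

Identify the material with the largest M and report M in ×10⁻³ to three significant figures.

silicon carbide, M = 2.44×10⁻³

Screen on constraints: k ≥ 85.9 W/(m·K); cost ≤ 46 $/kg; σ_y ≥ 105 MPa. Survivors: copper, silicon carbide, aluminum alloy.
Putting every candidate on a common basis:
  copper: E = 128.2 GPa, ρ = 8914 kg/m³
  silicon carbide: E = 439.0 GPa, ρ = 3120 kg/m³
  aluminum alloy: E = 72.33 GPa, ρ = 2675 kg/m³
  silicon carbide: M = 2.44×10⁻³
  aluminum alloy: M = 1.56×10⁻³
  copper: M = 0.566×10⁻³
The maximum is for silicon carbide.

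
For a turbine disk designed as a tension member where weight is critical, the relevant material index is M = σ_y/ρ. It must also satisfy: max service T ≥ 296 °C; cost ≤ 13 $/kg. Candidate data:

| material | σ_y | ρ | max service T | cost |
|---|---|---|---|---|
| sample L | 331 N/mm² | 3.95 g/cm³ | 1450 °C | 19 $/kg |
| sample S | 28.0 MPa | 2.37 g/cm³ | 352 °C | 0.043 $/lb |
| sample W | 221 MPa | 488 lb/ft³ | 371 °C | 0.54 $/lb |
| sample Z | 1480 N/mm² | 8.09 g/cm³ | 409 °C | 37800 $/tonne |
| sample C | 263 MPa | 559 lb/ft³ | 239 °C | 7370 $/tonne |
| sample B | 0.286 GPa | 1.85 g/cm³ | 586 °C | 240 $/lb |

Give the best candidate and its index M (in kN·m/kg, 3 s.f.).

Screen on constraints: max service T ≥ 296 °C; cost ≤ 13 $/kg. Survivors: sample S, sample W.
After converting to SI:
  sample S: σ_y = 28.00 MPa, ρ = 2370 kg/m³
  sample W: σ_y = 221.0 MPa, ρ = 7817 kg/m³
  sample W: M = 28.3 kN·m/kg
  sample S: M = 11.8 kN·m/kg
The maximum is for sample W.

sample W, M = 28.3 kN·m/kg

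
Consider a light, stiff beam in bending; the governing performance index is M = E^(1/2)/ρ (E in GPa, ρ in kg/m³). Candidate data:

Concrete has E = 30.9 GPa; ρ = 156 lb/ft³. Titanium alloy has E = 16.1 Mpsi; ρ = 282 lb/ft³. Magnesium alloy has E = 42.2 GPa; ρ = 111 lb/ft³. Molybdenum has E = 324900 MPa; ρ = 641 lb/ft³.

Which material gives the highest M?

magnesium alloy

Convert each candidate to consistent units, then evaluate M:
  concrete: E = 30.90 GPa, ρ = 2499 kg/m³
  titanium alloy: E = 111.0 GPa, ρ = 4517 kg/m³
  magnesium alloy: E = 42.20 GPa, ρ = 1778 kg/m³
  molybdenum: E = 324.9 GPa, ρ = 10270 kg/m³
  magnesium alloy: M = 3.65×10⁻³
  titanium alloy: M = 2.33×10⁻³
  concrete: M = 2.22×10⁻³
  molybdenum: M = 1.76×10⁻³
The maximum is for magnesium alloy.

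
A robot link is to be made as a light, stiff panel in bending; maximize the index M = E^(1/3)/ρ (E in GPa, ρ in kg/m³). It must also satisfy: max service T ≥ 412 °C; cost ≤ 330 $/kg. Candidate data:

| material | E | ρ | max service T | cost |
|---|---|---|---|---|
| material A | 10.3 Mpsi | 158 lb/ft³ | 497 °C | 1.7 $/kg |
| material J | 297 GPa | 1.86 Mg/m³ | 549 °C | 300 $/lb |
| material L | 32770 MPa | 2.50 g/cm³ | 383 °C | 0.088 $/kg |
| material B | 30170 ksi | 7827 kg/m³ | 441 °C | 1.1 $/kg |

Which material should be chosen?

material A

Screen on constraints: max service T ≥ 412 °C; cost ≤ 330 $/kg. Survivors: material A, material B.
Convert each candidate to consistent units, then evaluate M:
  material A: E = 71.02 GPa, ρ = 2531 kg/m³
  material B: E = 208.0 GPa, ρ = 7827 kg/m³
  material A: M = 1.64×10⁻³
  material B: M = 0.757×10⁻³
Highest index: material A.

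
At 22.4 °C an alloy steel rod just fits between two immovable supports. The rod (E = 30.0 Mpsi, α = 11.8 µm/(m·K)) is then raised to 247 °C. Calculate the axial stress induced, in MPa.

548 MPa

E = 30.0 Mpsi = 206.8 GPa.
ΔT = 224.6 K. Constrained thermal stress σ = E·α·ΔT = 206.8×10³ MPa × 11.8×10⁻⁶ × 224.6 = 548 MPa (compressive).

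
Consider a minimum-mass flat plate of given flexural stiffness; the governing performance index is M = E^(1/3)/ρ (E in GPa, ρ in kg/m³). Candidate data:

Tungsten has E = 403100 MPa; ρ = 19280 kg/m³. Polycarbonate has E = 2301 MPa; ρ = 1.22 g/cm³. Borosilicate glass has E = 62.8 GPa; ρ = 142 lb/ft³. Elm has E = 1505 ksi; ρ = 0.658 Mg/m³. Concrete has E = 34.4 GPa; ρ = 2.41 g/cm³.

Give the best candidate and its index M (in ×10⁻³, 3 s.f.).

elm, M = 3.31×10⁻³

Normalizing units and computing the index:
  tungsten: E = 403.1 GPa, ρ = 19280 kg/m³
  polycarbonate: E = 2.301 GPa, ρ = 1220 kg/m³
  borosilicate glass: E = 62.80 GPa, ρ = 2275 kg/m³
  elm: E = 10.38 GPa, ρ = 658.0 kg/m³
  concrete: E = 34.40 GPa, ρ = 2410 kg/m³
  elm: M = 3.31×10⁻³
  borosilicate glass: M = 1.75×10⁻³
  concrete: M = 1.35×10⁻³
  polycarbonate: M = 1.08×10⁻³
  tungsten: M = 0.383×10⁻³
The maximum is for elm.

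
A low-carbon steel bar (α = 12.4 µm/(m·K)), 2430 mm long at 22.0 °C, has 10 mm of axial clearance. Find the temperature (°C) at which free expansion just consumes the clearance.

α·L₀·ΔT = 10.0 mm ⇒ ΔT = 10.0 / (12.4×10⁻⁶ × 2430.0) = 331.9 K.
T = 22.0 + 331.9 = 353.9 °C.

354 °C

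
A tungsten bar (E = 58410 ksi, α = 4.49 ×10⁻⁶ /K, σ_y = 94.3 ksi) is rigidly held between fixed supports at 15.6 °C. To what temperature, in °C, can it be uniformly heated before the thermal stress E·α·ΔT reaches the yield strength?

375 °C

E = 58410 ksi = 402.7 GPa.
σ_y = 94.3 ksi = 650.2 MPa.
E·α·ΔT = 650.2 MPa ⇒ ΔT = 650.2 / (402.7×10³ × 4.49×10⁻⁶) = 359.6 K.
T = 15.6 + 359.6 = 375.2 °C.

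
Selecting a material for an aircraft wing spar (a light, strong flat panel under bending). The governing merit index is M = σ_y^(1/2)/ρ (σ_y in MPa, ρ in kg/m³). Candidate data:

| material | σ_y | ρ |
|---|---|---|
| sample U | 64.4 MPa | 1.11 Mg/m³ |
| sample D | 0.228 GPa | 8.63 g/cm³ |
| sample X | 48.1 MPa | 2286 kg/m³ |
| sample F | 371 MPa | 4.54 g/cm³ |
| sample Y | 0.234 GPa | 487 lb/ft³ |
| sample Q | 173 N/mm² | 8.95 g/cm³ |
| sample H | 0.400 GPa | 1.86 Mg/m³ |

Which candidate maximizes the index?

After converting to SI:
  sample U: σ_y = 64.40 MPa, ρ = 1110 kg/m³
  sample D: σ_y = 228.0 MPa, ρ = 8630 kg/m³
  sample X: σ_y = 48.10 MPa, ρ = 2286 kg/m³
  sample F: σ_y = 371.0 MPa, ρ = 4540 kg/m³
  sample Y: σ_y = 234.0 MPa, ρ = 7801 kg/m³
  sample Q: σ_y = 173.0 MPa, ρ = 8950 kg/m³
  sample H: σ_y = 400.0 MPa, ρ = 1860 kg/m³
  sample H: M = 10.8×10⁻³
  sample U: M = 7.23×10⁻³
  sample F: M = 4.24×10⁻³
  sample X: M = 3.03×10⁻³
  sample Y: M = 1.96×10⁻³
  sample D: M = 1.75×10⁻³
  sample Q: M = 1.47×10⁻³
Highest index: sample H.

sample H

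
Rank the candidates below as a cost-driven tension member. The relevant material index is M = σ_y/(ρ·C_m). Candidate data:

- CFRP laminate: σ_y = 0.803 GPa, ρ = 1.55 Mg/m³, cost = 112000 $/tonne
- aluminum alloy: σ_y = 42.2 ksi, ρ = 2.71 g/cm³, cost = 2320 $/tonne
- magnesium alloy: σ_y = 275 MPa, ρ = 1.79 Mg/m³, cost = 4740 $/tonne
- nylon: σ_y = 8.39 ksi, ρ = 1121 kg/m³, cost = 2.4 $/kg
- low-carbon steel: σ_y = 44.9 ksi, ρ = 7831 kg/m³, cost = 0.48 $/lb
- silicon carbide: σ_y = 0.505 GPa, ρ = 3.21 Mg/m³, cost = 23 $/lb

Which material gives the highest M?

In SI units:
  CFRP laminate: σ_y = 803.0 MPa, ρ = 1550 kg/m³, cost = 112.0 $/kg
  aluminum alloy: σ_y = 291.0 MPa, ρ = 2710 kg/m³, cost = 2.320 $/kg
  magnesium alloy: σ_y = 275.0 MPa, ρ = 1790 kg/m³, cost = 4.740 $/kg
  nylon: σ_y = 57.85 MPa, ρ = 1121 kg/m³, cost = 2.400 $/kg
  low-carbon steel: σ_y = 309.6 MPa, ρ = 7831 kg/m³, cost = 1.058 $/kg
  silicon carbide: σ_y = 505.0 MPa, ρ = 3210 kg/m³, cost = 50.71 $/kg
  aluminum alloy: M = 46.3 kN·m per $
  low-carbon steel: M = 37.4 kN·m per $
  magnesium alloy: M = 32.4 kN·m per $
  nylon: M = 21.5 kN·m per $
  CFRP laminate: M = 4.63 kN·m per $
  silicon carbide: M = 3.10 kN·m per $
The maximum is for aluminum alloy.

aluminum alloy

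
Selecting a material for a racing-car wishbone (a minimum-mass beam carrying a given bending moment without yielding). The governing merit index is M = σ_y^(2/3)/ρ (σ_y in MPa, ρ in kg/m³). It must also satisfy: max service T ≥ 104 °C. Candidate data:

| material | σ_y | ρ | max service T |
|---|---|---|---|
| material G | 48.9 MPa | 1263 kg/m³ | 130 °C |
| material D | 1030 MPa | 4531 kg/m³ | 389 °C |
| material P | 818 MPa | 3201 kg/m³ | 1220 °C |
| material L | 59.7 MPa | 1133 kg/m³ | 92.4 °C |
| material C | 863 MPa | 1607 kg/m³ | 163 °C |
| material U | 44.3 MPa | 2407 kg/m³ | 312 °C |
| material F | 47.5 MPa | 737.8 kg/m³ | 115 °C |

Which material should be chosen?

material C

Screen on constraints: max service T ≥ 104 °C. Survivors: material G, material D, material P, material C, material U, material F.
Computing M directly (units already consistent):
  material C: M = 56.4×10⁻³
  material P: M = 27.3×10⁻³
  material D: M = 22.5×10⁻³
  material F: M = 17.8×10⁻³
  material G: M = 10.6×10⁻³
  material U: M = 5.20×10⁻³
Highest index: material C.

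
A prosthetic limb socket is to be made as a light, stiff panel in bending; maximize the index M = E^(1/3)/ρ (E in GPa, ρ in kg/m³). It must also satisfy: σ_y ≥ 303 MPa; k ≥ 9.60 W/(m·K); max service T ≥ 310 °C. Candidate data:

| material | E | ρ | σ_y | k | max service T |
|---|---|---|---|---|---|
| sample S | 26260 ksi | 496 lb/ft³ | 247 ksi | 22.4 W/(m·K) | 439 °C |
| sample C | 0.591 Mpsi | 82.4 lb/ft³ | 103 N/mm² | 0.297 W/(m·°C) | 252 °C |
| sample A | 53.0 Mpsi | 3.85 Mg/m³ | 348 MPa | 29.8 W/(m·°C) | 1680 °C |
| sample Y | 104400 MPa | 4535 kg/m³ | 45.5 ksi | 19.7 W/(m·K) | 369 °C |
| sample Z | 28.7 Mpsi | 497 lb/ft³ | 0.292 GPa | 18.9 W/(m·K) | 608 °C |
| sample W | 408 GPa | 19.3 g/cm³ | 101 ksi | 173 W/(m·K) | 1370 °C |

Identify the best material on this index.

sample A

Screen on constraints: σ_y ≥ 303 MPa; k ≥ 9.60 W/(m·K); max service T ≥ 310 °C. Survivors: sample S, sample A, sample Y, sample W.
Putting every candidate on a common basis:
  sample S: E = 181.1 GPa, ρ = 7945 kg/m³
  sample A: E = 365.4 GPa, ρ = 3850 kg/m³
  sample Y: E = 104.4 GPa, ρ = 4535 kg/m³
  sample W: E = 408.0 GPa, ρ = 19300 kg/m³
  sample A: M = 1.86×10⁻³
  sample Y: M = 1.04×10⁻³
  sample S: M = 0.712×10⁻³
  sample W: M = 0.384×10⁻³
Sample A ranks first.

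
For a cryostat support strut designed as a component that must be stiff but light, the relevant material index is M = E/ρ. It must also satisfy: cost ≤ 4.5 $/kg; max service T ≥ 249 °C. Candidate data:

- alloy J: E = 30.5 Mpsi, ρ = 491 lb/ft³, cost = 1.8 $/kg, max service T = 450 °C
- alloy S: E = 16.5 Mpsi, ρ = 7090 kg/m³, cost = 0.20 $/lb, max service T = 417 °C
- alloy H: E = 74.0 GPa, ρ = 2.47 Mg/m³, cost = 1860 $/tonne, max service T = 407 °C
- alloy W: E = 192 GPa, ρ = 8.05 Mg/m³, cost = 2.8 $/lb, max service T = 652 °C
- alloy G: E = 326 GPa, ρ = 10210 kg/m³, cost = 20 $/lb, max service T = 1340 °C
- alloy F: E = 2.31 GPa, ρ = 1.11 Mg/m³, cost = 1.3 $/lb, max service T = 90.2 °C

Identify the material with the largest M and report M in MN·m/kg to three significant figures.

alloy H, M = 30.0 MN·m/kg

Screen on constraints: cost ≤ 4.5 $/kg; max service T ≥ 249 °C. Survivors: alloy J, alloy S, alloy H.
Putting every candidate on a common basis:
  alloy J: E = 210.3 GPa, ρ = 7865 kg/m³
  alloy S: E = 113.8 GPa, ρ = 7090 kg/m³
  alloy H: E = 74.00 GPa, ρ = 2470 kg/m³
  alloy H: M = 30.0 MN·m/kg
  alloy J: M = 26.7 MN·m/kg
  alloy S: M = 16.0 MN·m/kg
Alloy H ranks first.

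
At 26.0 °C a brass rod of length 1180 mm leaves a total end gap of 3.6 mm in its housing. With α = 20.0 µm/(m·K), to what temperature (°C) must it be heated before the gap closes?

179 °C

α·L₀·ΔT = 3.6 mm ⇒ ΔT = 3.6 / (20.0×10⁻⁶ × 1180.0) = 152.5 K.
T = 26.0 + 152.5 = 178.5 °C.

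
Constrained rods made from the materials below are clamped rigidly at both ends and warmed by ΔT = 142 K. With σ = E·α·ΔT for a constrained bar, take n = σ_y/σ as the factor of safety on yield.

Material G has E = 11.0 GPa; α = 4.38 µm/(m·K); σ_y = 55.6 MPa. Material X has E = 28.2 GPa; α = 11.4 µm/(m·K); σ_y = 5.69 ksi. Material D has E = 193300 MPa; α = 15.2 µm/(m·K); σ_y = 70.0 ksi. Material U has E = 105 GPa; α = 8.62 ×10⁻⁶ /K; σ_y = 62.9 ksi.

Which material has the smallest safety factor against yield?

With everything in SI (GPa, ×10⁻⁶/K, MPa):
  material G: E = 11.00, α = 4.38, σ_y = 55.60 → σ = 6.84 MPa, n = 8.13
  material X: E = 28.20, α = 11.4, σ_y = 39.23 → σ = 45.7 MPa, n = 0.859
  material D: E = 193.3, α = 15.2, σ_y = 482.6 → σ = 417 MPa, n = 1.16
  material U: E = 105.0, α = 8.62, σ_y = 433.7 → σ = 129 MPa, n = 3.37
Smallest n: material X with n = 0.859.

material X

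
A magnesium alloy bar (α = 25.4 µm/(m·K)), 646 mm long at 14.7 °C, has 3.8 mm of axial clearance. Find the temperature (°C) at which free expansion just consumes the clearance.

α·L₀·ΔT = 3.8 mm ⇒ ΔT = 3.8 / (25.4×10⁻⁶ × 646.0) = 231.6 K.
T = 14.7 + 231.6 = 246.3 °C.

246 °C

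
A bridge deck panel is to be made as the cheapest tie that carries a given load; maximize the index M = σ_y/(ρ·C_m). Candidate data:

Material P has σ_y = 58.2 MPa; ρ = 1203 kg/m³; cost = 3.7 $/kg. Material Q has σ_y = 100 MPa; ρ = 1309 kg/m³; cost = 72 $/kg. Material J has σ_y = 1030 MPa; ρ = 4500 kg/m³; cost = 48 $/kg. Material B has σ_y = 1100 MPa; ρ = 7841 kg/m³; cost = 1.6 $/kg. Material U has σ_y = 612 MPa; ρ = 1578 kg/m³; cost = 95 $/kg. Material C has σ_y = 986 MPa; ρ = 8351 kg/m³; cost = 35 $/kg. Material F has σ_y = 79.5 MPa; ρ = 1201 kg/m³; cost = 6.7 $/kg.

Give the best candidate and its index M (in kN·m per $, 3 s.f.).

Per-candidate index values:
  material B: M = 87.7 kN·m per $
  material P: M = 13.1 kN·m per $
  material F: M = 9.88 kN·m per $
  material J: M = 4.77 kN·m per $
  material U: M = 4.08 kN·m per $
  material C: M = 3.37 kN·m per $
  material Q: M = 1.06 kN·m per $
Highest index: material B.

material B, M = 87.7 kN·m per $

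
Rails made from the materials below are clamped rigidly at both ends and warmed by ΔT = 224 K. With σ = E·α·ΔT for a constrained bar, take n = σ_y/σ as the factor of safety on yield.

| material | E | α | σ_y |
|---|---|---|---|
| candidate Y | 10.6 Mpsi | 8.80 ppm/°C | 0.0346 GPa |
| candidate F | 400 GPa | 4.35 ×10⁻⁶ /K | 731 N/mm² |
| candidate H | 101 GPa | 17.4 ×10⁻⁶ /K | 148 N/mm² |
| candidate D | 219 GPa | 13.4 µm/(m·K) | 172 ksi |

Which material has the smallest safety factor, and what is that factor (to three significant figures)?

Converting E to GPa, α to ×10⁻⁶/K, σ_y to MPa, then σ and n for each:
  candidate Y: E = 73.08, α = 8.80, σ_y = 34.60 → σ = 144 MPa, n = 0.240
  candidate F: E = 400.0, α = 4.35, σ_y = 731.0 → σ = 390 MPa, n = 1.88
  candidate H: E = 101.0, α = 17.4, σ_y = 148.0 → σ = 394 MPa, n = 0.376
  candidate D: E = 219.0, α = 13.4, σ_y = 1186 → σ = 657 MPa, n = 1.80
Candidate Y has the lowest safety factor, n = 0.240.

candidate Y, n = 0.240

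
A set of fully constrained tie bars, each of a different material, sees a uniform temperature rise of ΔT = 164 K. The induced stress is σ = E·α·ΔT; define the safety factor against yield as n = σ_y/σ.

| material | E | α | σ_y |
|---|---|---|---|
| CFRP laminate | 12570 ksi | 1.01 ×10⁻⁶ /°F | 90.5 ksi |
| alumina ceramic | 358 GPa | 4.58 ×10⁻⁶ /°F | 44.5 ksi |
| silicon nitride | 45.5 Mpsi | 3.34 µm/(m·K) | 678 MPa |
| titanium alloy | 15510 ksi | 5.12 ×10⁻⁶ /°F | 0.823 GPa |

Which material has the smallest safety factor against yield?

alumina ceramic

In consistent units (E in GPa, α in ×10⁻⁶/K, σ_y in MPa):
  CFRP laminate: E = 86.67, α = 1.82, σ_y = 624.0 → σ = 25.8 MPa, n = 24.1
  alumina ceramic: E = 358.0, α = 8.24, σ_y = 306.8 → σ = 484 MPa, n = 0.634
  silicon nitride: E = 313.7, α = 3.34, σ_y = 678.0 → σ = 172 MPa, n = 3.95
  titanium alloy: E = 106.9, α = 9.22, σ_y = 823.0 → σ = 162 MPa, n = 5.09
The minimum is alumina ceramic at n = 0.634.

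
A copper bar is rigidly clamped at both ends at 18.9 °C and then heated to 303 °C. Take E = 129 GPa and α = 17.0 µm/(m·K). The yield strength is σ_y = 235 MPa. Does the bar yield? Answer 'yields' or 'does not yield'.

yields

ΔT = 284.1 K. Constrained thermal stress σ = E·α·ΔT = 129.0×10³ MPa × 17.0×10⁻⁶ × 284.1 = 623 MPa (compressive).
Compare to σ_y = 235 MPa: σ ≥ σ_y, so it yields.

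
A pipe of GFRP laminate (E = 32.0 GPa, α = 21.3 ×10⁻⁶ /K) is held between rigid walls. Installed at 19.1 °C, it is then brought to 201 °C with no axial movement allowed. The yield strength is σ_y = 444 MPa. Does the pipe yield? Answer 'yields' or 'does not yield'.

ΔT = 181.9 K. Constrained thermal stress σ = E·α·ΔT = 32.00×10³ MPa × 21.3×10⁻⁶ × 181.9 = 124 MPa (compressive).
Compare to σ_y = 444 MPa: σ < σ_y, so it does not yield.

does not yield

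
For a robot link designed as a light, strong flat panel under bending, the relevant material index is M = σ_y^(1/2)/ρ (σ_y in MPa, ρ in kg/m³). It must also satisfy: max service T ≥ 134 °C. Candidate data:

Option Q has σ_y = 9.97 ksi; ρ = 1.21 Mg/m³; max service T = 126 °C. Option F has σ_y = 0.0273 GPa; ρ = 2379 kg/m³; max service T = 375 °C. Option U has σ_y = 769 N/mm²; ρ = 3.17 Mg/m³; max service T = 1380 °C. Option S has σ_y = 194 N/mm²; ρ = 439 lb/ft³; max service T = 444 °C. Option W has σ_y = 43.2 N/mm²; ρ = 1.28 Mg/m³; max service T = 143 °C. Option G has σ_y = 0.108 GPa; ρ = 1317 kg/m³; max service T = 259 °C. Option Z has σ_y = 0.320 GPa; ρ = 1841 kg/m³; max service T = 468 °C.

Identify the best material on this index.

option Z

Screen on constraints: max service T ≥ 134 °C. Survivors: option F, option U, option S, option W, option G, option Z.
Putting every candidate on a common basis:
  option F: σ_y = 27.30 MPa, ρ = 2379 kg/m³
  option U: σ_y = 769.0 MPa, ρ = 3170 kg/m³
  option S: σ_y = 194.0 MPa, ρ = 7032 kg/m³
  option W: σ_y = 43.20 MPa, ρ = 1280 kg/m³
  option G: σ_y = 108.0 MPa, ρ = 1317 kg/m³
  option Z: σ_y = 320.0 MPa, ρ = 1841 kg/m³
  option Z: M = 9.72×10⁻³
  option U: M = 8.75×10⁻³
  option G: M = 7.89×10⁻³
  option W: M = 5.13×10⁻³
  option F: M = 2.20×10⁻³
  option S: M = 1.98×10⁻³
Option Z ranks first.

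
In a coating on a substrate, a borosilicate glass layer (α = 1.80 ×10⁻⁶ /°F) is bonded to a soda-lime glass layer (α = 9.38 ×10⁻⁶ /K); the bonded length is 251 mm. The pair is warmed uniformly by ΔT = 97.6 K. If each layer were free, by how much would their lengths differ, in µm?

150 µm

borosilicate glass: α = 1.80×10⁻⁶/°F × 9/5 = 3.24×10⁻⁶/K.
Δα = |3.24 − 9.38|×10⁻⁶/K = 6.14×10⁻⁶/K.
ΔL_mismatch = Δα·L·ΔT = 6.14×10⁻⁶ × 251.0 mm × 97.6 K = 150 µm.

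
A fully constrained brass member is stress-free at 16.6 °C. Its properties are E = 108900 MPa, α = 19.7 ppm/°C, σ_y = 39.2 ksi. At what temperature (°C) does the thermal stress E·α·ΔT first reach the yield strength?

143 °C

E = 108900 MPa = 108.9 GPa.
σ_y = 39.2 ksi = 270.3 MPa.
E·α·ΔT = 270.3 MPa ⇒ ΔT = 270.3 / (108.9×10³ × 19.7×10⁻⁶) = 126.0 K.
T = 16.6 + 126.0 = 142.6 °C.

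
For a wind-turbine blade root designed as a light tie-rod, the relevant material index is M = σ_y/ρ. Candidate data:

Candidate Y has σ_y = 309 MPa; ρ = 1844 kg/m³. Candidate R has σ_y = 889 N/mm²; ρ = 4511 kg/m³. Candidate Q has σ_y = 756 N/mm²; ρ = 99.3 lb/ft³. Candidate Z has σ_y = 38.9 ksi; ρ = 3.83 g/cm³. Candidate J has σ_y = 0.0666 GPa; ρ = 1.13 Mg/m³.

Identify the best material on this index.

candidate Q

Putting every candidate on a common basis:
  candidate Y: σ_y = 309.0 MPa, ρ = 1844 kg/m³
  candidate R: σ_y = 889.0 MPa, ρ = 4511 kg/m³
  candidate Q: σ_y = 756.0 MPa, ρ = 1591 kg/m³
  candidate Z: σ_y = 268.2 MPa, ρ = 3830 kg/m³
  candidate J: σ_y = 66.60 MPa, ρ = 1130 kg/m³
  candidate Q: M = 475 kN·m/kg
  candidate R: M = 197 kN·m/kg
  candidate Y: M = 168 kN·m/kg
  candidate Z: M = 70.0 kN·m/kg
  candidate J: M = 58.9 kN·m/kg
Candidate Q ranks first.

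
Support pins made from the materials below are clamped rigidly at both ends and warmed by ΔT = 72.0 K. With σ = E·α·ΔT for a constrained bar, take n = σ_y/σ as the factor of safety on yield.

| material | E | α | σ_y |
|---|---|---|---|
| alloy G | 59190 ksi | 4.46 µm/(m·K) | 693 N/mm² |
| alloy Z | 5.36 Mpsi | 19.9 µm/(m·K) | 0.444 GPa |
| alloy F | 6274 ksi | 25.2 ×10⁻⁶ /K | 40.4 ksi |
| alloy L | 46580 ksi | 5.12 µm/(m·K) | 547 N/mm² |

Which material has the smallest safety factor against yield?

In consistent units (E in GPa, α in ×10⁻⁶/K, σ_y in MPa):
  alloy G: E = 408.1, α = 4.46, σ_y = 693.0 → σ = 131 MPa, n = 5.29
  alloy Z: E = 36.96, α = 19.9, σ_y = 444.0 → σ = 53.0 MPa, n = 8.39
  alloy F: E = 43.26, α = 25.2, σ_y = 278.5 → σ = 78.5 MPa, n = 3.55
  alloy L: E = 321.2, α = 5.12, σ_y = 547.0 → σ = 118 MPa, n = 4.62
The minimum is alloy F at n = 3.55.

alloy F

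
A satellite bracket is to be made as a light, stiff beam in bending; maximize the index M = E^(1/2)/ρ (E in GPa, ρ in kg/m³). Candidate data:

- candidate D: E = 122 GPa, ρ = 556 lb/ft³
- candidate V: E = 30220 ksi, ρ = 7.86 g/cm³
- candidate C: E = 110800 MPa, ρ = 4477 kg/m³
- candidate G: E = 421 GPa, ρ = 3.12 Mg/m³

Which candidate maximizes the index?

candidate G

Normalizing units and computing the index:
  candidate D: E = 122.0 GPa, ρ = 8906 kg/m³
  candidate V: E = 208.4 GPa, ρ = 7860 kg/m³
  candidate C: E = 110.8 GPa, ρ = 4477 kg/m³
  candidate G: E = 421.0 GPa, ρ = 3120 kg/m³
  candidate G: M = 6.58×10⁻³
  candidate C: M = 2.35×10⁻³
  candidate V: M = 1.84×10⁻³
  candidate D: M = 1.24×10⁻³
Candidate G ranks first.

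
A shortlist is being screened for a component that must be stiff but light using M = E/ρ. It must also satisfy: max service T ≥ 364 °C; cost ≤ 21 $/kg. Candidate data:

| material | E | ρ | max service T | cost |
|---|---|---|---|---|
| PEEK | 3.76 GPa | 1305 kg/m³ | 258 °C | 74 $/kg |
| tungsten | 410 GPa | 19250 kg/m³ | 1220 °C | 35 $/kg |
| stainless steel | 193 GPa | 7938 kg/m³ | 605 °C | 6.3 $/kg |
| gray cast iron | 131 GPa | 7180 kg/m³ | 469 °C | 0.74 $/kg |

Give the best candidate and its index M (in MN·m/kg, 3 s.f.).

Screen on constraints: max service T ≥ 364 °C; cost ≤ 21 $/kg. Survivors: stainless steel, gray cast iron.
Per-candidate index values:
  stainless steel: M = 24.3 MN·m/kg
  gray cast iron: M = 18.2 MN·m/kg
Highest index: stainless steel.

stainless steel, M = 24.3 MN·m/kg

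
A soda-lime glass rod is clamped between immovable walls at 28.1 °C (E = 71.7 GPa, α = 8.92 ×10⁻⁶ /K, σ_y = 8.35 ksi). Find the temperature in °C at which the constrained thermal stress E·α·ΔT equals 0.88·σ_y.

σ_y = 8.35 ksi = 57.57 MPa.
E·α·ΔT = 50.66 MPa ⇒ ΔT = 50.66 / (71.70×10³ × 8.92×10⁻⁶) = 79.21 K.
T = 28.1 + 79.21 = 107.3 °C.

107 °C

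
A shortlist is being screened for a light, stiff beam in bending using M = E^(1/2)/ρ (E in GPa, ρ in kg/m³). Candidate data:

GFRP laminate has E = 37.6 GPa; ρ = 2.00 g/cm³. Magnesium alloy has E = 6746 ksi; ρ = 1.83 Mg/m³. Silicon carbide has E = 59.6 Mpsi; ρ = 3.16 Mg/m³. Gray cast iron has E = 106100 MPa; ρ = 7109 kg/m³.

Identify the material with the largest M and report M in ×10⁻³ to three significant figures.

Normalizing units and computing the index:
  GFRP laminate: E = 37.60 GPa, ρ = 2000 kg/m³
  magnesium alloy: E = 46.51 GPa, ρ = 1830 kg/m³
  silicon carbide: E = 410.9 GPa, ρ = 3160 kg/m³
  gray cast iron: E = 106.1 GPa, ρ = 7109 kg/m³
  silicon carbide: M = 6.41×10⁻³
  magnesium alloy: M = 3.73×10⁻³
  GFRP laminate: M = 3.07×10⁻³
  gray cast iron: M = 1.45×10⁻³
The maximum is for silicon carbide.

silicon carbide, M = 6.41×10⁻³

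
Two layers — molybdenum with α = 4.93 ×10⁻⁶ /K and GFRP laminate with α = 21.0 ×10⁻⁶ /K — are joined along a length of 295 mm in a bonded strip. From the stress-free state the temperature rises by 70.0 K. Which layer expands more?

GFRP laminate

α(molybdenum) = 4.93×10⁻⁶/K vs α(GFRP laminate) = 21.0×10⁻⁶/K.
Higher α expands more for the same ΔT: GFRP laminate.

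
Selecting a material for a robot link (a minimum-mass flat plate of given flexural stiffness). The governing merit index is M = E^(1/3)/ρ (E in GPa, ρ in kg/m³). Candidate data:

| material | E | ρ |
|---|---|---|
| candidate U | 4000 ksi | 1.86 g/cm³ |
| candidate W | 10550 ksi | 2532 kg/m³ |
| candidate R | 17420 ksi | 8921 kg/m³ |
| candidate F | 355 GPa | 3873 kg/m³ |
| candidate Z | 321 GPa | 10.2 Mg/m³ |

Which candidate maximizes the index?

Convert each candidate to consistent units, then evaluate M:
  candidate U: E = 27.58 GPa, ρ = 1860 kg/m³
  candidate W: E = 72.74 GPa, ρ = 2532 kg/m³
  candidate R: E = 120.1 GPa, ρ = 8921 kg/m³
  candidate F: E = 355.0 GPa, ρ = 3873 kg/m³
  candidate Z: E = 321.0 GPa, ρ = 10200 kg/m³
  candidate F: M = 1.83×10⁻³
  candidate W: M = 1.65×10⁻³
  candidate U: M = 1.62×10⁻³
  candidate Z: M = 0.671×10⁻³
  candidate R: M = 0.553×10⁻³
Highest index: candidate F.

candidate F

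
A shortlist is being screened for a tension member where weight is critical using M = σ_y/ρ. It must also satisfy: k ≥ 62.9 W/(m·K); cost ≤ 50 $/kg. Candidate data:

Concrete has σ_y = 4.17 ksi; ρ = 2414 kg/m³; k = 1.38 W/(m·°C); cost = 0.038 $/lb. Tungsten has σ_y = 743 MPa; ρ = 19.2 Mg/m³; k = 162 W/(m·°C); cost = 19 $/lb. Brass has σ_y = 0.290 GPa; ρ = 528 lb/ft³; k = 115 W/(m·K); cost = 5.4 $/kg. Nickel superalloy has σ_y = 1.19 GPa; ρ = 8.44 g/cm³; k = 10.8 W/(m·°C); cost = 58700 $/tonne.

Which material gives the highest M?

tungsten

Screen on constraints: k ≥ 62.9 W/(m·K); cost ≤ 50 $/kg. Survivors: tungsten, brass.
In SI units:
  tungsten: σ_y = 743.0 MPa, ρ = 19200 kg/m³
  brass: σ_y = 290.0 MPa, ρ = 8458 kg/m³
  tungsten: M = 38.7 kN·m/kg
  brass: M = 34.3 kN·m/kg
Highest index: tungsten.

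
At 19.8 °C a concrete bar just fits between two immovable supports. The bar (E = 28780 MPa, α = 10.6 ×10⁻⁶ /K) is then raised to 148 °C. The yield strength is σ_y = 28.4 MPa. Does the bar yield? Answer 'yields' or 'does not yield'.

yields

E = 28780 MPa = 28.78 GPa.
ΔT = 128.2 K. Constrained thermal stress σ = E·α·ΔT = 28.78×10³ MPa × 10.6×10⁻⁶ × 128.2 = 39.1 MPa (compressive).
Compare to σ_y = 28.4 MPa: σ ≥ σ_y, so it yields.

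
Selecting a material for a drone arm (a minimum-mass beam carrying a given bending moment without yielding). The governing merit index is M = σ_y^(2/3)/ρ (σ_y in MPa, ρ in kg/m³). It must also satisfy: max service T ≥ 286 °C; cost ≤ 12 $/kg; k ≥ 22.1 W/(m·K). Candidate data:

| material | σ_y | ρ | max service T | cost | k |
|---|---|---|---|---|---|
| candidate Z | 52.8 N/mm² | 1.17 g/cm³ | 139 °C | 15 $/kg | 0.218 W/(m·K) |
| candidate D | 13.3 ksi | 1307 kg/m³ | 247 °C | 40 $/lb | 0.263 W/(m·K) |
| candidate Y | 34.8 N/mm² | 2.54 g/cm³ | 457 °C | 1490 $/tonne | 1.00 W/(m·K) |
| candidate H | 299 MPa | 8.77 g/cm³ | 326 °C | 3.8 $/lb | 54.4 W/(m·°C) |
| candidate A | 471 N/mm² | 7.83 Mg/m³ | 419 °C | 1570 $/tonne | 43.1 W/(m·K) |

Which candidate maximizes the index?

candidate A

Screen on constraints: max service T ≥ 286 °C; cost ≤ 12 $/kg; k ≥ 22.1 W/(m·K). Survivors: candidate H, candidate A.
In SI units:
  candidate H: σ_y = 299.0 MPa, ρ = 8770 kg/m³
  candidate A: σ_y = 471.0 MPa, ρ = 7830 kg/m³
  candidate A: M = 7.73×10⁻³
  candidate H: M = 5.10×10⁻³
Candidate A has the largest M.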